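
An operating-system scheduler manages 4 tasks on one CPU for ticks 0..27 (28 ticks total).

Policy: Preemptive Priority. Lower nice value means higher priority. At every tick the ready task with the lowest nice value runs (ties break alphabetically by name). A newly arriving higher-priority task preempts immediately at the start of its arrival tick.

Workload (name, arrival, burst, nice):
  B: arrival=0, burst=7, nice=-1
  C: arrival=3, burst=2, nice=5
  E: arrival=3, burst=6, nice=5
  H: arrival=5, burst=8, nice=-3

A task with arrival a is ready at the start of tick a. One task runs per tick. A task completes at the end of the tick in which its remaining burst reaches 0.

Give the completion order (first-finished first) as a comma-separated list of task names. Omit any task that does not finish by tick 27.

completion order = H, B, C, E

t=0: ready={B} → run B
t=1: ready={B} → run B
t=2: ready={B} → run B
t=3: ready={B,C,E} → run B
t=4: ready={B,C,E} → run B
t=5: ready={B,C,E,H} → run H
t=6: ready={B,C,E,H} → run H
t=7: ready={B,C,E,H} → run H
t=8: ready={B,C,E,H} → run H
t=9: ready={B,C,E,H} → run H
t=10: ready={B,C,E,H} → run H
t=11: ready={B,C,E,H} → run H
t=12: ready={B,C,E,H} → run H
t=13: ready={B,C,E} → run B
t=14: ready={B,C,E} → run B
t=15: ready={C,E} → run C
t=16: ready={C,E} → run C
t=17: ready={E} → run E
t=18: ready={E} → run E
t=19: ready={E} → run E
t=20: ready={E} → run E
t=21: ready={E} → run E
t=22: ready={E} → run E
t=23: (idle)
t=24: (idle)
t=25: (idle)
t=26: (idle)
t=27: (idle)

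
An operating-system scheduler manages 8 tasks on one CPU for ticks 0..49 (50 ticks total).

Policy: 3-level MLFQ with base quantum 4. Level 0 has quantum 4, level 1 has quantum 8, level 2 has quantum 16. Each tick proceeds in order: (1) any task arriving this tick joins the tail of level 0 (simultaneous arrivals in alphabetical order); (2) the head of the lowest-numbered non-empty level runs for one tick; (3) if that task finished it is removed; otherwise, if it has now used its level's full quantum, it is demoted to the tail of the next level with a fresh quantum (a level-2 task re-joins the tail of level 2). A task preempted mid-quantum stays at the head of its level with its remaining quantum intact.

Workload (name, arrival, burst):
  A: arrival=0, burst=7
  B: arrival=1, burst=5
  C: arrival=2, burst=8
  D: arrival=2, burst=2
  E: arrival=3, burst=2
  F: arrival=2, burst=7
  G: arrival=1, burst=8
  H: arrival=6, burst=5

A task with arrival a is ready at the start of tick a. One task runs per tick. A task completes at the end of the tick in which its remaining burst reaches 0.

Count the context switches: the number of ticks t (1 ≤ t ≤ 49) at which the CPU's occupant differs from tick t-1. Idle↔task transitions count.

context switches = 14

t=0: L0/L1/L2 = A/-/- → run A
t=1: L0/L1/L2 = ABG/-/- → run A
t=2: L0/L1/L2 = ABGCDF/-/- → run A
t=3: L0/L1/L2 = ABGCDFE/-/- → run A
t=4: L0/L1/L2 = BGCDFE/A/- → run B
t=5: L0/L1/L2 = BGCDFE/A/- → run B
t=6: L0/L1/L2 = BGCDFEH/A/- → run B
t=7: L0/L1/L2 = BGCDFEH/A/- → run B
t=8: L0/L1/L2 = GCDFEH/AB/- → run G
t=9: L0/L1/L2 = GCDFEH/AB/- → run G
t=10: L0/L1/L2 = GCDFEH/AB/- → run G
t=11: L0/L1/L2 = GCDFEH/AB/- → run G
t=12: L0/L1/L2 = CDFEH/ABG/- → run C
t=13: L0/L1/L2 = CDFEH/ABG/- → run C
t=14: L0/L1/L2 = CDFEH/ABG/- → run C
t=15: L0/L1/L2 = CDFEH/ABG/- → run C
t=16: L0/L1/L2 = DFEH/ABGC/- → run D
t=17: L0/L1/L2 = DFEH/ABGC/- → run D
t=18: L0/L1/L2 = FEH/ABGC/- → run F
t=19: L0/L1/L2 = FEH/ABGC/- → run F
t=20: L0/L1/L2 = FEH/ABGC/- → run F
t=21: L0/L1/L2 = FEH/ABGC/- → run F
t=22: L0/L1/L2 = EH/ABGCF/- → run E
t=23: L0/L1/L2 = EH/ABGCF/- → run E
t=24: L0/L1/L2 = H/ABGCF/- → run H
t=25: L0/L1/L2 = H/ABGCF/- → run H
t=26: L0/L1/L2 = H/ABGCF/- → run H
t=27: L0/L1/L2 = H/ABGCF/- → run H
t=28: L0/L1/L2 = -/ABGCFH/- → run A
t=29: L0/L1/L2 = -/ABGCFH/- → run A
t=30: L0/L1/L2 = -/ABGCFH/- → run A
t=31: L0/L1/L2 = -/BGCFH/- → run B
t=32: L0/L1/L2 = -/GCFH/- → run G
t=33: L0/L1/L2 = -/GCFH/- → run G
t=34: L0/L1/L2 = -/GCFH/- → run G
t=35: L0/L1/L2 = -/GCFH/- → run G
t=36: L0/L1/L2 = -/CFH/- → run C
t=37: L0/L1/L2 = -/CFH/- → run C
t=38: L0/L1/L2 = -/CFH/- → run C
t=39: L0/L1/L2 = -/CFH/- → run C
t=40: L0/L1/L2 = -/FH/- → run F
t=41: L0/L1/L2 = -/FH/- → run F
t=42: L0/L1/L2 = -/FH/- → run F
t=43: L0/L1/L2 = -/H/- → run H
t=44: (idle)
t=45: (idle)
t=46: (idle)
t=47: (idle)
t=48: (idle)
t=49: (idle)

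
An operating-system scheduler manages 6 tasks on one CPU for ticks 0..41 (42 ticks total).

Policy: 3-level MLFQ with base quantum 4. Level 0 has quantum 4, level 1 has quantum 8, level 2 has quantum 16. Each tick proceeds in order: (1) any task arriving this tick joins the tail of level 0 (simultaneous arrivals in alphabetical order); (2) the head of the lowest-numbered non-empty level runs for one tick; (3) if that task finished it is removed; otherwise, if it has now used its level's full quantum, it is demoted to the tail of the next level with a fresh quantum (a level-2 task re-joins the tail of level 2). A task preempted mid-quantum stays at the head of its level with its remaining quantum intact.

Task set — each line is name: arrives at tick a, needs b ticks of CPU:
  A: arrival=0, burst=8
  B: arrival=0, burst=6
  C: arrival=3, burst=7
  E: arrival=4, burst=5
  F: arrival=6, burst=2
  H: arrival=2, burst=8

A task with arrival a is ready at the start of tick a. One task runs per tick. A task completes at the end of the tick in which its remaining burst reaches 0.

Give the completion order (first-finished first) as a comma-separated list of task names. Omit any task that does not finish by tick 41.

t=0: L0/L1/L2 = AB/-/- → run A
t=1: L0/L1/L2 = AB/-/- → run A
t=2: L0/L1/L2 = ABH/-/- → run A
t=3: L0/L1/L2 = ABHC/-/- → run A
t=4: L0/L1/L2 = BHCE/A/- → run B
t=5: L0/L1/L2 = BHCE/A/- → run B
t=6: L0/L1/L2 = BHCEF/A/- → run B
t=7: L0/L1/L2 = BHCEF/A/- → run B
t=8: L0/L1/L2 = HCEF/AB/- → run H
t=9: L0/L1/L2 = HCEF/AB/- → run H
t=10: L0/L1/L2 = HCEF/AB/- → run H
t=11: L0/L1/L2 = HCEF/AB/- → run H
t=12: L0/L1/L2 = CEF/ABH/- → run C
t=13: L0/L1/L2 = CEF/ABH/- → run C
t=14: L0/L1/L2 = CEF/ABH/- → run C
t=15: L0/L1/L2 = CEF/ABH/- → run C
t=16: L0/L1/L2 = EF/ABHC/- → run E
t=17: L0/L1/L2 = EF/ABHC/- → run E
t=18: L0/L1/L2 = EF/ABHC/- → run E
t=19: L0/L1/L2 = EF/ABHC/- → run E
t=20: L0/L1/L2 = F/ABHCE/- → run F
t=21: L0/L1/L2 = F/ABHCE/- → run F
t=22: L0/L1/L2 = -/ABHCE/- → run A
t=23: L0/L1/L2 = -/ABHCE/- → run A
t=24: L0/L1/L2 = -/ABHCE/- → run A
t=25: L0/L1/L2 = -/ABHCE/- → run A
t=26: L0/L1/L2 = -/BHCE/- → run B
t=27: L0/L1/L2 = -/BHCE/- → run B
t=28: L0/L1/L2 = -/HCE/- → run H
t=29: L0/L1/L2 = -/HCE/- → run H
t=30: L0/L1/L2 = -/HCE/- → run H
t=31: L0/L1/L2 = -/HCE/- → run H
t=32: L0/L1/L2 = -/CE/- → run C
t=33: L0/L1/L2 = -/CE/- → run C
t=34: L0/L1/L2 = -/CE/- → run C
t=35: L0/L1/L2 = -/E/- → run E
t=36: (idle)
t=37: (idle)
t=38: (idle)
t=39: (idle)
t=40: (idle)
t=41: (idle)

completion order = F, A, B, H, C, E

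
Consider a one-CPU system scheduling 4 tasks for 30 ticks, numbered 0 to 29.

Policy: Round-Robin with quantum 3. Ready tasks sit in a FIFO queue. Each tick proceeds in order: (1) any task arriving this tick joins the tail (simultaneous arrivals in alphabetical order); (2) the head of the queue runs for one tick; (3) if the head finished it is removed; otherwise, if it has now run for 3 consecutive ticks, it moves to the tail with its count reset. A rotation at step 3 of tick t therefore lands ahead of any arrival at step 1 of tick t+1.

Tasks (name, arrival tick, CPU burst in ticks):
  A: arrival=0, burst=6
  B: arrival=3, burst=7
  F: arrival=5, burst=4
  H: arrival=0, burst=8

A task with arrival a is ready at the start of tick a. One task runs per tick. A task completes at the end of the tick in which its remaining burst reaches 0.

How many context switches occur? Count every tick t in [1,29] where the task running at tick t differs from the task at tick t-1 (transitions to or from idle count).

t=0: queue=[A,H] q_used=0 → run A
t=1: queue=[A,H] q_used=1 → run A
t=2: queue=[A,H] q_used=2 → run A
t=3: queue=[H,A,B] q_used=0 → run H
t=4: queue=[H,A,B] q_used=1 → run H
t=5: queue=[H,A,B,F] q_used=2 → run H
t=6: queue=[A,B,F,H] q_used=0 → run A
t=7: queue=[A,B,F,H] q_used=1 → run A
t=8: queue=[A,B,F,H] q_used=2 → run A
t=9: queue=[B,F,H] q_used=0 → run B
t=10: queue=[B,F,H] q_used=1 → run B
t=11: queue=[B,F,H] q_used=2 → run B
t=12: queue=[F,H,B] q_used=0 → run F
t=13: queue=[F,H,B] q_used=1 → run F
t=14: queue=[F,H,B] q_used=2 → run F
t=15: queue=[H,B,F] q_used=0 → run H
t=16: queue=[H,B,F] q_used=1 → run H
t=17: queue=[H,B,F] q_used=2 → run H
t=18: queue=[B,F,H] q_used=0 → run B
t=19: queue=[B,F,H] q_used=1 → run B
t=20: queue=[B,F,H] q_used=2 → run B
t=21: queue=[F,H,B] q_used=0 → run F
t=22: queue=[H,B] q_used=0 → run H
t=23: queue=[H,B] q_used=1 → run H
t=24: queue=[B] q_used=0 → run B
t=25: (idle)
t=26: (idle)
t=27: (idle)
t=28: (idle)
t=29: (idle)

context switches = 10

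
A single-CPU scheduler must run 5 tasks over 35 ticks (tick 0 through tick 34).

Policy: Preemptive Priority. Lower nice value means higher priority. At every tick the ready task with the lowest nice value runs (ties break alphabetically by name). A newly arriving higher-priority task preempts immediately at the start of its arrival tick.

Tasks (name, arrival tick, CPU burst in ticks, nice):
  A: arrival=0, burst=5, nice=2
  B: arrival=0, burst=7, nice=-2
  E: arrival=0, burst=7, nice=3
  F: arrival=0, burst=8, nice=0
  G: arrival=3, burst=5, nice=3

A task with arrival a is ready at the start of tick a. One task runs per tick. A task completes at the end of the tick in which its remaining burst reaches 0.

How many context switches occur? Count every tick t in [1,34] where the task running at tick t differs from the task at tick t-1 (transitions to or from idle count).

t=0: ready={A,B,E,F} → run B
t=1: ready={A,B,E,F} → run B
t=2: ready={A,B,E,F} → run B
t=3: ready={A,B,E,F,G} → run B
t=4: ready={A,B,E,F,G} → run B
t=5: ready={A,B,E,F,G} → run B
t=6: ready={A,B,E,F,G} → run B
t=7: ready={A,E,F,G} → run F
t=8: ready={A,E,F,G} → run F
t=9: ready={A,E,F,G} → run F
t=10: ready={A,E,F,G} → run F
t=11: ready={A,E,F,G} → run F
t=12: ready={A,E,F,G} → run F
t=13: ready={A,E,F,G} → run F
t=14: ready={A,E,F,G} → run F
t=15: ready={A,E,G} → run A
t=16: ready={A,E,G} → run A
t=17: ready={A,E,G} → run A
t=18: ready={A,E,G} → run A
t=19: ready={A,E,G} → run A
t=20: ready={E,G} → run E
t=21: ready={E,G} → run E
t=22: ready={E,G} → run E
t=23: ready={E,G} → run E
t=24: ready={E,G} → run E
t=25: ready={E,G} → run E
t=26: ready={E,G} → run E
t=27: ready={G} → run G
t=28: ready={G} → run G
t=29: ready={G} → run G
t=30: ready={G} → run G
t=31: ready={G} → run G
t=32: (idle)
t=33: (idle)
t=34: (idle)

context switches = 5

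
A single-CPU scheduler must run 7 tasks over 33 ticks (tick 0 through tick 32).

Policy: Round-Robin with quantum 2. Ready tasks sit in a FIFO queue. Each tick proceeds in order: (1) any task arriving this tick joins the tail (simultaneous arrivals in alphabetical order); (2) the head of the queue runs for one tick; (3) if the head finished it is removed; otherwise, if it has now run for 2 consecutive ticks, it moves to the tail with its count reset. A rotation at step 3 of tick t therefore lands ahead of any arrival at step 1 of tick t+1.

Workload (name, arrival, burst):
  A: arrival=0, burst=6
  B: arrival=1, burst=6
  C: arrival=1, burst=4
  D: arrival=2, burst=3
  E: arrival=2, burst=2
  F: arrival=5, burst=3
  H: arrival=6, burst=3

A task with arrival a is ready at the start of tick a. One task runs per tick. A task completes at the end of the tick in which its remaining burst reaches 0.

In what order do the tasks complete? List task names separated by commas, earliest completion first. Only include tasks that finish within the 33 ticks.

t=0: queue=[A] q_used=0 → run A
t=1: queue=[A,B,C] q_used=1 → run A
t=2: queue=[B,C,A,D,E] q_used=0 → run B
t=3: queue=[B,C,A,D,E] q_used=1 → run B
t=4: queue=[C,A,D,E,B] q_used=0 → run C
t=5: queue=[C,A,D,E,B,F] q_used=1 → run C
t=6: queue=[A,D,E,B,F,C,H] q_used=0 → run A
t=7: queue=[A,D,E,B,F,C,H] q_used=1 → run A
t=8: queue=[D,E,B,F,C,H,A] q_used=0 → run D
t=9: queue=[D,E,B,F,C,H,A] q_used=1 → run D
t=10: queue=[E,B,F,C,H,A,D] q_used=0 → run E
t=11: queue=[E,B,F,C,H,A,D] q_used=1 → run E
t=12: queue=[B,F,C,H,A,D] q_used=0 → run B
t=13: queue=[B,F,C,H,A,D] q_used=1 → run B
t=14: queue=[F,C,H,A,D,B] q_used=0 → run F
t=15: queue=[F,C,H,A,D,B] q_used=1 → run F
t=16: queue=[C,H,A,D,B,F] q_used=0 → run C
t=17: queue=[C,H,A,D,B,F] q_used=1 → run C
t=18: queue=[H,A,D,B,F] q_used=0 → run H
t=19: queue=[H,A,D,B,F] q_used=1 → run H
t=20: queue=[A,D,B,F,H] q_used=0 → run A
t=21: queue=[A,D,B,F,H] q_used=1 → run A
t=22: queue=[D,B,F,H] q_used=0 → run D
t=23: queue=[B,F,H] q_used=0 → run B
t=24: queue=[B,F,H] q_used=1 → run B
t=25: queue=[F,H] q_used=0 → run F
t=26: queue=[H] q_used=0 → run H
t=27: (idle)
t=28: (idle)
t=29: (idle)
t=30: (idle)
t=31: (idle)
t=32: (idle)

completion order = E, C, A, D, B, F, H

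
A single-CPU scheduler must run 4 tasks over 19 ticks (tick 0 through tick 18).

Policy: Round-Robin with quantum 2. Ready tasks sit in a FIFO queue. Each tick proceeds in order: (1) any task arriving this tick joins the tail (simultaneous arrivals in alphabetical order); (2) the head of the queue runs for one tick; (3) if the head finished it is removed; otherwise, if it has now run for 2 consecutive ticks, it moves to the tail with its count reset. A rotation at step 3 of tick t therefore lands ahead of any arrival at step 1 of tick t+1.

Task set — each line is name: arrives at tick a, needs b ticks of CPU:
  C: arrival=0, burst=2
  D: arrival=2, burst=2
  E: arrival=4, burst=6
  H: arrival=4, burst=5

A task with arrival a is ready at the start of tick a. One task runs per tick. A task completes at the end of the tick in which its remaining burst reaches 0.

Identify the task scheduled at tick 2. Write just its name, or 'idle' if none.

running at tick 2 = D

t=0: queue=[C] q_used=0 → run C
t=1: queue=[C] q_used=1 → run C
t=2: queue=[D] q_used=0 → run D
t=3: queue=[D] q_used=1 → run D
t=4: queue=[E,H] q_used=0 → run E
t=5: queue=[E,H] q_used=1 → run E
t=6: queue=[H,E] q_used=0 → run H
t=7: queue=[H,E] q_used=1 → run H
t=8: queue=[E,H] q_used=0 → run E
t=9: queue=[E,H] q_used=1 → run E
t=10: queue=[H,E] q_used=0 → run H
t=11: queue=[H,E] q_used=1 → run H
t=12: queue=[E,H] q_used=0 → run E
t=13: queue=[E,H] q_used=1 → run E
t=14: queue=[H] q_used=0 → run H
t=15: (idle)
t=16: (idle)
t=17: (idle)
t=18: (idle)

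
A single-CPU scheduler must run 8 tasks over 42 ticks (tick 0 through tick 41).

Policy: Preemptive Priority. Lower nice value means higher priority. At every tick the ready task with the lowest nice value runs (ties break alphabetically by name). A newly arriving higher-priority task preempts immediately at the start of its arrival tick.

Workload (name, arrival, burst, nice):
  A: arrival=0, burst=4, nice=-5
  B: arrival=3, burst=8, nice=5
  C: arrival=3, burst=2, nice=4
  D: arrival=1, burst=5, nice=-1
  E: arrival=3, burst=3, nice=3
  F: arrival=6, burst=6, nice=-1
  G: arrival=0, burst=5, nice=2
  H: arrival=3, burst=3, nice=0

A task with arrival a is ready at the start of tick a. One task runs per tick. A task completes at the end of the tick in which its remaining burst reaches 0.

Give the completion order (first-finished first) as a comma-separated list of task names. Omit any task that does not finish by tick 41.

t=0: ready={A,G} → run A
t=1: ready={A,D,G} → run A
t=2: ready={A,D,G} → run A
t=3: ready={A,B,C,D,E,G,H} → run A
t=4: ready={B,C,D,E,G,H} → run D
t=5: ready={B,C,D,E,G,H} → run D
t=6: ready={B,C,D,E,F,G,H} → run D
t=7: ready={B,C,D,E,F,G,H} → run D
t=8: ready={B,C,D,E,F,G,H} → run D
t=9: ready={B,C,E,F,G,H} → run F
t=10: ready={B,C,E,F,G,H} → run F
t=11: ready={B,C,E,F,G,H} → run F
t=12: ready={B,C,E,F,G,H} → run F
t=13: ready={B,C,E,F,G,H} → run F
t=14: ready={B,C,E,F,G,H} → run F
t=15: ready={B,C,E,G,H} → run H
t=16: ready={B,C,E,G,H} → run H
t=17: ready={B,C,E,G,H} → run H
t=18: ready={B,C,E,G} → run G
t=19: ready={B,C,E,G} → run G
t=20: ready={B,C,E,G} → run G
t=21: ready={B,C,E,G} → run G
t=22: ready={B,C,E,G} → run G
t=23: ready={B,C,E} → run E
t=24: ready={B,C,E} → run E
t=25: ready={B,C,E} → run E
t=26: ready={B,C} → run C
t=27: ready={B,C} → run C
t=28: ready={B} → run B
t=29: ready={B} → run B
t=30: ready={B} → run B
t=31: ready={B} → run B
t=32: ready={B} → run B
t=33: ready={B} → run B
t=34: ready={B} → run B
t=35: ready={B} → run B
t=36: (idle)
t=37: (idle)
t=38: (idle)
t=39: (idle)
t=40: (idle)
t=41: (idle)

completion order = A, D, F, H, G, E, C, B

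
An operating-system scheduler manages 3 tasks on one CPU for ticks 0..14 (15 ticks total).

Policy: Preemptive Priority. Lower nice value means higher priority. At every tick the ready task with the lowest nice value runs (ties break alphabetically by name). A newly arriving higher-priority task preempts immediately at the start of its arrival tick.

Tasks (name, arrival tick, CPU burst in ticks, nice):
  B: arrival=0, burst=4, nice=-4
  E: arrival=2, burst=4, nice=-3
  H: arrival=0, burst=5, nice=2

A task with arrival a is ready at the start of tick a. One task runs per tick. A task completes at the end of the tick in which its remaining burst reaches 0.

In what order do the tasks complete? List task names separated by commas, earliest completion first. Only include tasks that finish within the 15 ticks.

completion order = B, E, H

t=0: ready={B,H} → run B
t=1: ready={B,H} → run B
t=2: ready={B,E,H} → run B
t=3: ready={B,E,H} → run B
t=4: ready={E,H} → run E
t=5: ready={E,H} → run E
t=6: ready={E,H} → run E
t=7: ready={E,H} → run E
t=8: ready={H} → run H
t=9: ready={H} → run H
t=10: ready={H} → run H
t=11: ready={H} → run H
t=12: ready={H} → run H
t=13: (idle)
t=14: (idle)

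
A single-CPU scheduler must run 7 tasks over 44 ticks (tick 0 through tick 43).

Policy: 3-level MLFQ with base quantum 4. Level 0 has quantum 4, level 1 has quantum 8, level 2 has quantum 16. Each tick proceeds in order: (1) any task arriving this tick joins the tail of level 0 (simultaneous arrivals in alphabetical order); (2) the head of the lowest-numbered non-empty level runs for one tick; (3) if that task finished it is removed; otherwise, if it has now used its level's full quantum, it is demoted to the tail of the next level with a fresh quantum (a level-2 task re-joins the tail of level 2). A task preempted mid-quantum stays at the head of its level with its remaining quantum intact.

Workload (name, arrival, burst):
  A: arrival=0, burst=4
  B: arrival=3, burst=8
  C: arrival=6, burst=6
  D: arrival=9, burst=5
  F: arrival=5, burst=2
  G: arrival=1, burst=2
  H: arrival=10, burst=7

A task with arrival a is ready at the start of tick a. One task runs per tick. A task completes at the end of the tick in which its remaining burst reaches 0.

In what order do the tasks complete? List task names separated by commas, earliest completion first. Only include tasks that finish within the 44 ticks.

completion order = A, G, F, B, C, D, H

t=0: L0/L1/L2 = A/-/- → run A
t=1: L0/L1/L2 = AG/-/- → run A
t=2: L0/L1/L2 = AG/-/- → run A
t=3: L0/L1/L2 = AGB/-/- → run A
t=4: L0/L1/L2 = GB/-/- → run G
t=5: L0/L1/L2 = GBF/-/- → run G
t=6: L0/L1/L2 = BFC/-/- → run B
t=7: L0/L1/L2 = BFC/-/- → run B
t=8: L0/L1/L2 = BFC/-/- → run B
t=9: L0/L1/L2 = BFCD/-/- → run B
t=10: L0/L1/L2 = FCDH/B/- → run F
t=11: L0/L1/L2 = FCDH/B/- → run F
t=12: L0/L1/L2 = CDH/B/- → run C
t=13: L0/L1/L2 = CDH/B/- → run C
t=14: L0/L1/L2 = CDH/B/- → run C
t=15: L0/L1/L2 = CDH/B/- → run C
t=16: L0/L1/L2 = DH/BC/- → run D
t=17: L0/L1/L2 = DH/BC/- → run D
t=18: L0/L1/L2 = DH/BC/- → run D
t=19: L0/L1/L2 = DH/BC/- → run D
t=20: L0/L1/L2 = H/BCD/- → run H
t=21: L0/L1/L2 = H/BCD/- → run H
t=22: L0/L1/L2 = H/BCD/- → run H
t=23: L0/L1/L2 = H/BCD/- → run H
t=24: L0/L1/L2 = -/BCDH/- → run B
t=25: L0/L1/L2 = -/BCDH/- → run B
t=26: L0/L1/L2 = -/BCDH/- → run B
t=27: L0/L1/L2 = -/BCDH/- → run B
t=28: L0/L1/L2 = -/CDH/- → run C
t=29: L0/L1/L2 = -/CDH/- → run C
t=30: L0/L1/L2 = -/DH/- → run D
t=31: L0/L1/L2 = -/H/- → run H
t=32: L0/L1/L2 = -/H/- → run H
t=33: L0/L1/L2 = -/H/- → run H
t=34: (idle)
t=35: (idle)
t=36: (idle)
t=37: (idle)
t=38: (idle)
t=39: (idle)
t=40: (idle)
t=41: (idle)
t=42: (idle)
t=43: (idle)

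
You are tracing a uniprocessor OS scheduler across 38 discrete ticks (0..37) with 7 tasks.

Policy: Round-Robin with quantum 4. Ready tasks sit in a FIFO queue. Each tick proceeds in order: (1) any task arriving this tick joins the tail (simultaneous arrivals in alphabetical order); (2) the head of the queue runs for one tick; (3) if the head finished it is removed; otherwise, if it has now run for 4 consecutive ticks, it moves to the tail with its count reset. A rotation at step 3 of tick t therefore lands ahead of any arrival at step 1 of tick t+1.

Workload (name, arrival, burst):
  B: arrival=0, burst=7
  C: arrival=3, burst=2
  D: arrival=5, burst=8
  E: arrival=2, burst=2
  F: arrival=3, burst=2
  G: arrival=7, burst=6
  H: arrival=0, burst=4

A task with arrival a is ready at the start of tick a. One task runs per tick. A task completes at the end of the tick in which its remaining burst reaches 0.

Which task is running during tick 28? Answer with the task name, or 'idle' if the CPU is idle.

running at tick 28 = D

t=0: queue=[B,H] q_used=0 → run B
t=1: queue=[B,H] q_used=1 → run B
t=2: queue=[B,H,E] q_used=2 → run B
t=3: queue=[B,H,E,C,F] q_used=3 → run B
t=4: queue=[H,E,C,F,B] q_used=0 → run H
t=5: queue=[H,E,C,F,B,D] q_used=1 → run H
t=6: queue=[H,E,C,F,B,D] q_used=2 → run H
t=7: queue=[H,E,C,F,B,D,G] q_used=3 → run H
t=8: queue=[E,C,F,B,D,G] q_used=0 → run E
t=9: queue=[E,C,F,B,D,G] q_used=1 → run E
t=10: queue=[C,F,B,D,G] q_used=0 → run C
t=11: queue=[C,F,B,D,G] q_used=1 → run C
t=12: queue=[F,B,D,G] q_used=0 → run F
t=13: queue=[F,B,D,G] q_used=1 → run F
t=14: queue=[B,D,G] q_used=0 → run B
t=15: queue=[B,D,G] q_used=1 → run B
t=16: queue=[B,D,G] q_used=2 → run B
t=17: queue=[D,G] q_used=0 → run D
t=18: queue=[D,G] q_used=1 → run D
t=19: queue=[D,G] q_used=2 → run D
t=20: queue=[D,G] q_used=3 → run D
t=21: queue=[G,D] q_used=0 → run G
t=22: queue=[G,D] q_used=1 → run G
t=23: queue=[G,D] q_used=2 → run G
t=24: queue=[G,D] q_used=3 → run G
t=25: queue=[D,G] q_used=0 → run D
t=26: queue=[D,G] q_used=1 → run D
t=27: queue=[D,G] q_used=2 → run D
t=28: queue=[D,G] q_used=3 → run D
t=29: queue=[G] q_used=0 → run G
t=30: queue=[G] q_used=1 → run G
t=31: (idle)
t=32: (idle)
t=33: (idle)
t=34: (idle)
t=35: (idle)
t=36: (idle)
t=37: (idle)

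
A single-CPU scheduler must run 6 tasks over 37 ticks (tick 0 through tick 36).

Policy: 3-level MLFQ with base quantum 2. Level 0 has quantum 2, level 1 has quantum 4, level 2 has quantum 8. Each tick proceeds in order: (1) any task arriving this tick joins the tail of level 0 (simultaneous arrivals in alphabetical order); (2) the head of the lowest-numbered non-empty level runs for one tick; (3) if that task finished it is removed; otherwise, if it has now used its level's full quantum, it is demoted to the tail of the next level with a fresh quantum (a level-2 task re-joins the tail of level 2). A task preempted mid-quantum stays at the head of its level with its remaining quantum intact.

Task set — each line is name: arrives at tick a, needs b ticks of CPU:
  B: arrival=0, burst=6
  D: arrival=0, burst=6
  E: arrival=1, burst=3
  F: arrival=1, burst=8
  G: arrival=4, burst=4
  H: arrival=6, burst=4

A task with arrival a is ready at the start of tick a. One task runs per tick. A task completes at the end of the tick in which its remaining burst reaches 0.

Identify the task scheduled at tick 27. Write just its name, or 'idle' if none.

running at tick 27 = H

t=0: L0/L1/L2 = BD/-/- → run B
t=1: L0/L1/L2 = BDEF/-/- → run B
t=2: L0/L1/L2 = DEF/B/- → run D
t=3: L0/L1/L2 = DEF/B/- → run D
t=4: L0/L1/L2 = EFG/BD/- → run E
t=5: L0/L1/L2 = EFG/BD/- → run E
t=6: L0/L1/L2 = FGH/BDE/- → run F
t=7: L0/L1/L2 = FGH/BDE/- → run F
t=8: L0/L1/L2 = GH/BDEF/- → run G
t=9: L0/L1/L2 = GH/BDEF/- → run G
t=10: L0/L1/L2 = H/BDEFG/- → run H
t=11: L0/L1/L2 = H/BDEFG/- → run H
t=12: L0/L1/L2 = -/BDEFGH/- → run B
t=13: L0/L1/L2 = -/BDEFGH/- → run B
t=14: L0/L1/L2 = -/BDEFGH/- → run B
t=15: L0/L1/L2 = -/BDEFGH/- → run B
t=16: L0/L1/L2 = -/DEFGH/- → run D
t=17: L0/L1/L2 = -/DEFGH/- → run D
t=18: L0/L1/L2 = -/DEFGH/- → run D
t=19: L0/L1/L2 = -/DEFGH/- → run D
t=20: L0/L1/L2 = -/EFGH/- → run E
t=21: L0/L1/L2 = -/FGH/- → run F
t=22: L0/L1/L2 = -/FGH/- → run F
t=23: L0/L1/L2 = -/FGH/- → run F
t=24: L0/L1/L2 = -/FGH/- → run F
t=25: L0/L1/L2 = -/GH/F → run G
t=26: L0/L1/L2 = -/GH/F → run G
t=27: L0/L1/L2 = -/H/F → run H
t=28: L0/L1/L2 = -/H/F → run H
t=29: L0/L1/L2 = -/-/F → run F
t=30: L0/L1/L2 = -/-/F → run F
t=31: (idle)
t=32: (idle)
t=33: (idle)
t=34: (idle)
t=35: (idle)
t=36: (idle)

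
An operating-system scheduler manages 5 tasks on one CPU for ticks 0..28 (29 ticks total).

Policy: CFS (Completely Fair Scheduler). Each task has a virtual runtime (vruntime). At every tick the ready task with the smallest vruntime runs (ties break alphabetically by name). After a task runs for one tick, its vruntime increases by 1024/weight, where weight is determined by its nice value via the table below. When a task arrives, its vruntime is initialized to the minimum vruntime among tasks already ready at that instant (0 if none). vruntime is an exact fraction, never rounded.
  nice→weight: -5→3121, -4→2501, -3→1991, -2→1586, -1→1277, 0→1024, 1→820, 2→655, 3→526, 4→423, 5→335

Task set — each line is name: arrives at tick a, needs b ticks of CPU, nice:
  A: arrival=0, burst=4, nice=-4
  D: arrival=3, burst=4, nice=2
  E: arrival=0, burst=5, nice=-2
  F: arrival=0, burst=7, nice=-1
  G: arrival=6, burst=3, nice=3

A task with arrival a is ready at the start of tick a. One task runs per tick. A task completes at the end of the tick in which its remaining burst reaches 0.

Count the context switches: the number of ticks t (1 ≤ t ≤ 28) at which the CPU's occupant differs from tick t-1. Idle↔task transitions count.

t=0: vr[A=0 E=0 F=0] → run A
t=1: vr[A=1024/2501 E=0 F=0] → run E
t=2: vr[A=1024/2501 E=512/793 F=0] → run F
t=3: vr[A=1024/2501 D=1024/2501 E=512/793 F=1024/1277] → run A
t=4: vr[A=2048/2501 D=1024/2501 E=512/793 F=1024/1277] → run D
t=5: vr[A=2048/2501 D=3231744/1638155 E=512/793 F=1024/1277] → run E
t=6: vr[A=2048/2501 D=3231744/1638155 E=1024/793 F=1024/1277 G=1024/1277] → run F
t=7: vr[A=2048/2501 D=3231744/1638155 E=1024/793 F=2048/1277 G=1024/1277] → run G
t=8: vr[A=2048/2501 D=3231744/1638155 E=1024/793 F=2048/1277 G=923136/335851] → run A
t=9: vr[A=3072/2501 D=3231744/1638155 E=1024/793 F=2048/1277 G=923136/335851] → run A
t=10: vr[D=3231744/1638155 E=1024/793 F=2048/1277 G=923136/335851] → run E
t=11: vr[D=3231744/1638155 E=1536/793 F=2048/1277 G=923136/335851] → run F
t=12: vr[D=3231744/1638155 E=1536/793 F=3072/1277 G=923136/335851] → run E
t=13: vr[D=3231744/1638155 E=2048/793 F=3072/1277 G=923136/335851] → run D
t=14: vr[D=5792768/1638155 E=2048/793 F=3072/1277 G=923136/335851] → run F
t=15: vr[D=5792768/1638155 E=2048/793 F=4096/1277 G=923136/335851] → run E
t=16: vr[D=5792768/1638155 F=4096/1277 G=923136/335851] → run G
t=17: vr[D=5792768/1638155 F=4096/1277 G=1576960/335851] → run F
t=18: vr[D=5792768/1638155 F=5120/1277 G=1576960/335851] → run D
t=19: vr[D=8353792/1638155 F=5120/1277 G=1576960/335851] → run F
t=20: vr[D=8353792/1638155 F=6144/1277 G=1576960/335851] → run G
t=21: vr[D=8353792/1638155 F=6144/1277] → run F
t=22: vr[D=8353792/1638155] → run D
t=23: (idle)
t=24: (idle)
t=25: (idle)
t=26: (idle)
t=27: (idle)
t=28: (idle)

context switches = 22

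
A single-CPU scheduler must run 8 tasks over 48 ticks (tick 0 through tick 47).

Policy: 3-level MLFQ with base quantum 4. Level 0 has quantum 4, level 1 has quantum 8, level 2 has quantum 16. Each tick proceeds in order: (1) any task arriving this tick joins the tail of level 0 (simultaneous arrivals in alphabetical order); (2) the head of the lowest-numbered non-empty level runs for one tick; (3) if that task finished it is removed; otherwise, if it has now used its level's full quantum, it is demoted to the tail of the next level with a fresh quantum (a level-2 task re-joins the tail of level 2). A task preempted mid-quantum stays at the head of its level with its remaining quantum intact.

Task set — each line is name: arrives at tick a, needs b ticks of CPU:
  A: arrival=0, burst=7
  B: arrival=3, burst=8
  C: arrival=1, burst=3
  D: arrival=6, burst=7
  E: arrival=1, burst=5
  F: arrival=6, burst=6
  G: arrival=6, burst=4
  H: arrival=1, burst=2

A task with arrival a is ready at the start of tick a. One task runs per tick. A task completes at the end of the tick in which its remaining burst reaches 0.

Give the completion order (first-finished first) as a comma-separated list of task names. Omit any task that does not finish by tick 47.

completion order = C, H, G, A, E, B, D, F

t=0: L0/L1/L2 = A/-/- → run A
t=1: L0/L1/L2 = ACEH/-/- → run A
t=2: L0/L1/L2 = ACEH/-/- → run A
t=3: L0/L1/L2 = ACEHB/-/- → run A
t=4: L0/L1/L2 = CEHB/A/- → run C
t=5: L0/L1/L2 = CEHB/A/- → run C
t=6: L0/L1/L2 = CEHBDFG/A/- → run C
t=7: L0/L1/L2 = EHBDFG/A/- → run E
t=8: L0/L1/L2 = EHBDFG/A/- → run E
t=9: L0/L1/L2 = EHBDFG/A/- → run E
t=10: L0/L1/L2 = EHBDFG/A/- → run E
t=11: L0/L1/L2 = HBDFG/AE/- → run H
t=12: L0/L1/L2 = HBDFG/AE/- → run H
t=13: L0/L1/L2 = BDFG/AE/- → run B
t=14: L0/L1/L2 = BDFG/AE/- → run B
t=15: L0/L1/L2 = BDFG/AE/- → run B
t=16: L0/L1/L2 = BDFG/AE/- → run B
t=17: L0/L1/L2 = DFG/AEB/- → run D
t=18: L0/L1/L2 = DFG/AEB/- → run D
t=19: L0/L1/L2 = DFG/AEB/- → run D
t=20: L0/L1/L2 = DFG/AEB/- → run D
t=21: L0/L1/L2 = FG/AEBD/- → run F
t=22: L0/L1/L2 = FG/AEBD/- → run F
t=23: L0/L1/L2 = FG/AEBD/- → run F
t=24: L0/L1/L2 = FG/AEBD/- → run F
t=25: L0/L1/L2 = G/AEBDF/- → run G
t=26: L0/L1/L2 = G/AEBDF/- → run G
t=27: L0/L1/L2 = G/AEBDF/- → run G
t=28: L0/L1/L2 = G/AEBDF/- → run G
t=29: L0/L1/L2 = -/AEBDF/- → run A
t=30: L0/L1/L2 = -/AEBDF/- → run A
t=31: L0/L1/L2 = -/AEBDF/- → run A
t=32: L0/L1/L2 = -/EBDF/- → run E
t=33: L0/L1/L2 = -/BDF/- → run B
t=34: L0/L1/L2 = -/BDF/- → run B
t=35: L0/L1/L2 = -/BDF/- → run B
t=36: L0/L1/L2 = -/BDF/- → run B
t=37: L0/L1/L2 = -/DF/- → run D
t=38: L0/L1/L2 = -/DF/- → run D
t=39: L0/L1/L2 = -/DF/- → run D
t=40: L0/L1/L2 = -/F/- → run F
t=41: L0/L1/L2 = -/F/- → run F
t=42: (idle)
t=43: (idle)
t=44: (idle)
t=45: (idle)
t=46: (idle)
t=47: (idle)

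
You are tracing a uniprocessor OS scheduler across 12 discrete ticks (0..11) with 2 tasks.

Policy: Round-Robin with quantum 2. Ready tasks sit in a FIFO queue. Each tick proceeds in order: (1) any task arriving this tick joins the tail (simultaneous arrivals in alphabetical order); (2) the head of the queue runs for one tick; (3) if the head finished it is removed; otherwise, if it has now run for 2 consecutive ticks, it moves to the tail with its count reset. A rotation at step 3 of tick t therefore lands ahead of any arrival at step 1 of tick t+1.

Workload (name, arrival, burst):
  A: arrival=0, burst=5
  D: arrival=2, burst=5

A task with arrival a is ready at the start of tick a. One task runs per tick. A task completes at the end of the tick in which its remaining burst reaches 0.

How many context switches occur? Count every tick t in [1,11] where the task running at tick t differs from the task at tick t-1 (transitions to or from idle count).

t=0: queue=[A] q_used=0 → run A
t=1: queue=[A] q_used=1 → run A
t=2: queue=[A,D] q_used=0 → run A
t=3: queue=[A,D] q_used=1 → run A
t=4: queue=[D,A] q_used=0 → run D
t=5: queue=[D,A] q_used=1 → run D
t=6: queue=[A,D] q_used=0 → run A
t=7: queue=[D] q_used=0 → run D
t=8: queue=[D] q_used=1 → run D
t=9: queue=[D] q_used=0 → run D
t=10: (idle)
t=11: (idle)

context switches = 4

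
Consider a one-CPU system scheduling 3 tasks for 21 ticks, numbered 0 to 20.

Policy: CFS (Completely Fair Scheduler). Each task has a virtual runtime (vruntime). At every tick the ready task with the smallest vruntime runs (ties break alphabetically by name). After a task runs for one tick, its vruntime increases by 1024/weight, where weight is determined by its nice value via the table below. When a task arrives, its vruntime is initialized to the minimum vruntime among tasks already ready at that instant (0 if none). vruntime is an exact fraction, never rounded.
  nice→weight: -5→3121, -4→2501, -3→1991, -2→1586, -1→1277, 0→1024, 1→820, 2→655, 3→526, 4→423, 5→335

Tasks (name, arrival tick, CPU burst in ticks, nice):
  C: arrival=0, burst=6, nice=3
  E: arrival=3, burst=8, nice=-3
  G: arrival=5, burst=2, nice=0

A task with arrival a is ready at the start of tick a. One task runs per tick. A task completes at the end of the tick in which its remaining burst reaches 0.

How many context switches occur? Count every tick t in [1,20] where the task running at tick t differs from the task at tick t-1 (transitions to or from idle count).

t=0: vr[C=0] → run C
t=1: vr[C=512/263] → run C
t=2: vr[C=1024/263] → run C
t=3: vr[C=1536/263 E=1536/263] → run C
t=4: vr[C=2048/263 E=1536/263] → run E
t=5: vr[C=2048/263 E=3327488/523633 G=3327488/523633] → run E
t=6: vr[C=2048/263 E=3596800/523633 G=3327488/523633] → run G
t=7: vr[C=2048/263 E=3596800/523633 G=3851121/523633] → run E
t=8: vr[C=2048/263 E=3866112/523633 G=3851121/523633] → run G
t=9: vr[C=2048/263 E=3866112/523633] → run E
t=10: vr[C=2048/263 E=4135424/523633] → run C
t=11: vr[C=2560/263 E=4135424/523633] → run E
t=12: vr[C=2560/263 E=4404736/523633] → run E
t=13: vr[C=2560/263 E=4674048/523633] → run E
t=14: vr[C=2560/263 E=4943360/523633] → run E
t=15: vr[C=2560/263] → run C
t=16: (idle)
t=17: (idle)
t=18: (idle)
t=19: (idle)
t=20: (idle)

context switches = 9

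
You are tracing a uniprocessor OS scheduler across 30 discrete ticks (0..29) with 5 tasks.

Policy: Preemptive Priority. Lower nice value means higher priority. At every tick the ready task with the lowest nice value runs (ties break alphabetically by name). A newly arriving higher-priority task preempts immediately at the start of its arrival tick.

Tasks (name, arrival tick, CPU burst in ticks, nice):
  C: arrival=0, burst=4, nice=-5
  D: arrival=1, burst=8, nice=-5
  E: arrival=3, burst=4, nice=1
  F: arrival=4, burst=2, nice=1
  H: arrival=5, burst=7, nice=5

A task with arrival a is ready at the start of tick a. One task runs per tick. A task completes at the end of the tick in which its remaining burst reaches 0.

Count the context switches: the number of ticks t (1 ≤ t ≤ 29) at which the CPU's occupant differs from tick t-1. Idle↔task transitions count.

t=0: ready={C} → run C
t=1: ready={C,D} → run C
t=2: ready={C,D} → run C
t=3: ready={C,D,E} → run C
t=4: ready={D,E,F} → run D
t=5: ready={D,E,F,H} → run D
t=6: ready={D,E,F,H} → run D
t=7: ready={D,E,F,H} → run D
t=8: ready={D,E,F,H} → run D
t=9: ready={D,E,F,H} → run D
t=10: ready={D,E,F,H} → run D
t=11: ready={D,E,F,H} → run D
t=12: ready={E,F,H} → run E
t=13: ready={E,F,H} → run E
t=14: ready={E,F,H} → run E
t=15: ready={E,F,H} → run E
t=16: ready={F,H} → run F
t=17: ready={F,H} → run F
t=18: ready={H} → run H
t=19: ready={H} → run H
t=20: ready={H} → run H
t=21: ready={H} → run H
t=22: ready={H} → run H
t=23: ready={H} → run H
t=24: ready={H} → run H
t=25: (idle)
t=26: (idle)
t=27: (idle)
t=28: (idle)
t=29: (idle)

context switches = 5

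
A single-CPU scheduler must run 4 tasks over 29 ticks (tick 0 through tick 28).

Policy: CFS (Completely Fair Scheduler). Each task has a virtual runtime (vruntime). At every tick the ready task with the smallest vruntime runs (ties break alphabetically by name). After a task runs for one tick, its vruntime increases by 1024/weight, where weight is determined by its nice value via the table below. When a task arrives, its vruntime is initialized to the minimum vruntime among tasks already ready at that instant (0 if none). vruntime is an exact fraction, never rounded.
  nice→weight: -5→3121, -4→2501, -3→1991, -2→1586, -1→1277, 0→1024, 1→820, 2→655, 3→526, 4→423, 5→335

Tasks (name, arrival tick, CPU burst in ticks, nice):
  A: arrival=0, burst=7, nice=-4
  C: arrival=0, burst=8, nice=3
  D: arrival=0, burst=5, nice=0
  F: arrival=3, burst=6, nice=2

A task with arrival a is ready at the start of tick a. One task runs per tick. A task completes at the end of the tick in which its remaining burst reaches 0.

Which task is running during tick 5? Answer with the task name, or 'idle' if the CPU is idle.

t=0: vr[A=0 C=0 D=0] → run A
t=1: vr[A=1024/2501 C=0 D=0] → run C
t=2: vr[A=1024/2501 C=512/263 D=0] → run D
t=3: vr[A=1024/2501 C=512/263 D=1 F=1024/2501] → run A
t=4: vr[A=2048/2501 C=512/263 D=1 F=1024/2501] → run F
t=5: vr[A=2048/2501 C=512/263 D=1 F=3231744/1638155] → run A
t=6: vr[A=3072/2501 C=512/263 D=1 F=3231744/1638155] → run D
t=7: vr[A=3072/2501 C=512/263 D=2 F=3231744/1638155] → run A
t=8: vr[A=4096/2501 C=512/263 D=2 F=3231744/1638155] → run A
t=9: vr[A=5120/2501 C=512/263 D=2 F=3231744/1638155] → run C
t=10: vr[A=5120/2501 C=1024/263 D=2 F=3231744/1638155] → run F
t=11: vr[A=5120/2501 C=1024/263 D=2 F=5792768/1638155] → run D
t=12: vr[A=5120/2501 C=1024/263 D=3 F=5792768/1638155] → run A
t=13: vr[A=6144/2501 C=1024/263 D=3 F=5792768/1638155] → run A
t=14: vr[C=1024/263 D=3 F=5792768/1638155] → run D
t=15: vr[C=1024/263 D=4 F=5792768/1638155] → run F
t=16: vr[C=1024/263 D=4 F=8353792/1638155] → run C
t=17: vr[C=1536/263 D=4 F=8353792/1638155] → run D
t=18: vr[C=1536/263 F=8353792/1638155] → run F
t=19: vr[C=1536/263 F=10914816/1638155] → run C
t=20: vr[C=2048/263 F=10914816/1638155] → run F
t=21: vr[C=2048/263 F=2695168/327631] → run C
t=22: vr[C=2560/263 F=2695168/327631] → run F
t=23: vr[C=2560/263] → run C
t=24: vr[C=3072/263] → run C
t=25: vr[C=3584/263] → run C
t=26: (idle)
t=27: (idle)
t=28: (idle)

running at tick 5 = A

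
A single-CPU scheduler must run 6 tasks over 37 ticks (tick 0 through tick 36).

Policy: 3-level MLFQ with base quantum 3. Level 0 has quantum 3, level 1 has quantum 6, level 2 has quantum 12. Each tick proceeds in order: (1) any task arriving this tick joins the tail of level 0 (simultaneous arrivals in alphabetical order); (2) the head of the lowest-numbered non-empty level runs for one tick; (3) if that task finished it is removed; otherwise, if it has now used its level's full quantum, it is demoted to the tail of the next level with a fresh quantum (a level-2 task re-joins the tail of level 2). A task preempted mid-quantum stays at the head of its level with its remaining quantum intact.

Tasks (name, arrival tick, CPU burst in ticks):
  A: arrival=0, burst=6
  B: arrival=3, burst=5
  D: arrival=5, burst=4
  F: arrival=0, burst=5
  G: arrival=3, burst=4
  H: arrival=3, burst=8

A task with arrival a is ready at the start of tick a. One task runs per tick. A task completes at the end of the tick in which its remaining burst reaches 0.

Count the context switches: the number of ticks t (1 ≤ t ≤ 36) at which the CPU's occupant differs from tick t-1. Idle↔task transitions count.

context switches = 12

t=0: L0/L1/L2 = AF/-/- → run A
t=1: L0/L1/L2 = AF/-/- → run A
t=2: L0/L1/L2 = AF/-/- → run A
t=3: L0/L1/L2 = FBGH/A/- → run F
t=4: L0/L1/L2 = FBGH/A/- → run F
t=5: L0/L1/L2 = FBGHD/A/- → run F
t=6: L0/L1/L2 = BGHD/AF/- → run B
t=7: L0/L1/L2 = BGHD/AF/- → run B
t=8: L0/L1/L2 = BGHD/AF/- → run B
t=9: L0/L1/L2 = GHD/AFB/- → run G
t=10: L0/L1/L2 = GHD/AFB/- → run G
t=11: L0/L1/L2 = GHD/AFB/- → run G
t=12: L0/L1/L2 = HD/AFBG/- → run H
t=13: L0/L1/L2 = HD/AFBG/- → run H
t=14: L0/L1/L2 = HD/AFBG/- → run H
t=15: L0/L1/L2 = D/AFBGH/- → run D
t=16: L0/L1/L2 = D/AFBGH/- → run D
t=17: L0/L1/L2 = D/AFBGH/- → run D
t=18: L0/L1/L2 = -/AFBGHD/- → run A
t=19: L0/L1/L2 = -/AFBGHD/- → run A
t=20: L0/L1/L2 = -/AFBGHD/- → run A
t=21: L0/L1/L2 = -/FBGHD/- → run F
t=22: L0/L1/L2 = -/FBGHD/- → run F
t=23: L0/L1/L2 = -/BGHD/- → run B
t=24: L0/L1/L2 = -/BGHD/- → run B
t=25: L0/L1/L2 = -/GHD/- → run G
t=26: L0/L1/L2 = -/HD/- → run H
t=27: L0/L1/L2 = -/HD/- → run H
t=28: L0/L1/L2 = -/HD/- → run H
t=29: L0/L1/L2 = -/HD/- → run H
t=30: L0/L1/L2 = -/HD/- → run H
t=31: L0/L1/L2 = -/D/- → run D
t=32: (idle)
t=33: (idle)
t=34: (idle)
t=35: (idle)
t=36: (idle)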